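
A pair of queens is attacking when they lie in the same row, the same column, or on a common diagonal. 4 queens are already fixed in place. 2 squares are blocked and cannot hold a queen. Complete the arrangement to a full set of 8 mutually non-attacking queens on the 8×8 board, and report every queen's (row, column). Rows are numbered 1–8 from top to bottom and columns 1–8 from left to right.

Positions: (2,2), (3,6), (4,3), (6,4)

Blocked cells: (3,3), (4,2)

Row 1: attacked by (2,2)→{1,2,3}; (3,6)→{4,6,8}; (4,3)→{3,6}; (6,4)→{4}. Safe: 5, 7. Place at column 7.
Row 5: attacked by (1,7)→{3,7}; (2,2)→{2,5}; (3,6)→{4,6,8}; (4,3)→{2,3,4}; (6,4)→{3,4,5}. Safe: 1. Place at column 1.
Row 7: attacked by (1,7)→{1,7}; (2,2)→{2,7}; (3,6)→{2,6}; (4,3)→{3,6}; (5,1)→{1,3}; (6,4)→{3,4,5}. Safe: 8. Place at column 8.
Row 8: attacked by (1,7)→{7}; (2,2)→{2,8}; (3,6)→{1,6}; (4,3)→{3,7}; (5,1)→{1,4}; (6,4)→{2,4,6}; (7,8)→{7,8}. Safe: 5. Place at column 5.
Columns [7, 2, 6, 3, 1, 4, 8, 5], r−c [-6, 0, -3, 1, 4, 2, -1, 3], r+c [8, 4, 9, 7, 6, 10, 15, 13] are all distinct, so no two queens attack.

(1,7) (2,2) (3,6) (4,3) (5,1) (6,4) (7,8) (8,5)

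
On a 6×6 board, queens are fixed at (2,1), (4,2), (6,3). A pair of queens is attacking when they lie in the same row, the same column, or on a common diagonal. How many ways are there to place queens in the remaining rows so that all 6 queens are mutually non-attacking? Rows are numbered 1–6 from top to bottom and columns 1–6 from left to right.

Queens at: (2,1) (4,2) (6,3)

1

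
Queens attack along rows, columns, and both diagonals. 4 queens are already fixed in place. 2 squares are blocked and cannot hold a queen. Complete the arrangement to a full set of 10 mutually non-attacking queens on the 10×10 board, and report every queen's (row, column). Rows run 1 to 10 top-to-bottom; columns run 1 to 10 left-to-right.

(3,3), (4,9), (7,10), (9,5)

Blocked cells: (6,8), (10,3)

(1,8) (2,6) (3,3) (4,9) (5,2) (6,4) (7,10) (8,7) (9,5) (10,1)

Row 1: attacked by (3,3)→{1,3,5}; (4,9)→{6,9}; (7,10)→{4,10}; (9,5)→{5}. Safe: 2, 7, 8. Place at column 8.
Row 2: attacked by (1,8)→{7,8,9}; (3,3)→{2,3,4}; (4,9)→{7,9}; (7,10)→{5,10}; (9,5)→{5}. Safe: 1, 6. Place at column 6.
Row 5: attacked by (1,8)→{4,8}; (2,6)→{3,6,9}; (3,3)→{1,3,5}; (4,9)→{8,9,10}; (7,10)→{8,10}; (9,5)→{1,5,9}. Safe: 2, 7. Place at column 2.
Row 6: attacked by (1,8)→{3,8}; (2,6)→{2,6,10}; (3,3)→{3,6}; (4,9)→{7,9}; (5,2)→{1,2,3}; (7,10)→{9,10}; (9,5)→{2,5,8}. Blocked: 8. Safe: 4. Place at column 4.
Row 8: attacked by (1,8)→{1,8}; (2,6)→{6}; (3,3)→{3,8}; (4,9)→{5,9}; (5,2)→{2,5}; (6,4)→{2,4,6}; (7,10)→{9,10}; (9,5)→{4,5,6}. Safe: 7. Place at column 7.
Row 10: attacked by (1,8)→{8}; (2,6)→{6}; (3,3)→{3,10}; (4,9)→{3,9}; (5,2)→{2,7}; (6,4)→{4,8}; (7,10)→{7,10}; (8,7)→{5,7,9}; (9,5)→{4,5,6}. Blocked: 3. Safe: 1. Place at column 1.
Columns [8, 6, 3, 9, 2, 4, 10, 7, 5, 1], r−c [-7, -4, 0, -5, 3, 2, -3, 1, 4, 9], r+c [9, 8, 6, 13, 7, 10, 17, 15, 14, 11] are all distinct, so no two queens attack.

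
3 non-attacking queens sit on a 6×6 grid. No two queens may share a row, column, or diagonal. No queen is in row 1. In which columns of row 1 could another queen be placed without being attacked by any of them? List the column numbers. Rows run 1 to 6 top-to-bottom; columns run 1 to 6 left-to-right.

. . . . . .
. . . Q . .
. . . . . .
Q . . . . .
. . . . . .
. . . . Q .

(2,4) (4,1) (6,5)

(2,4) attacks row 1 at column 4 and diagonals 3, 5.
(4,1) attacks row 1 at column 1 and diagonals 4.
(6,5) attacks row 1 at column 5.
Attacked columns: {1, 3, 4, 5}. Safe: {2, 6}.

columns 2, 6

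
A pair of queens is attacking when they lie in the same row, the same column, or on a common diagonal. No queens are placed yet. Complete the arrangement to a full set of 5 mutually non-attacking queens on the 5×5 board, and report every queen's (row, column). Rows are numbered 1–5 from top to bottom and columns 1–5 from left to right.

(1,3) (2,5) (3,2) (4,4) (5,1)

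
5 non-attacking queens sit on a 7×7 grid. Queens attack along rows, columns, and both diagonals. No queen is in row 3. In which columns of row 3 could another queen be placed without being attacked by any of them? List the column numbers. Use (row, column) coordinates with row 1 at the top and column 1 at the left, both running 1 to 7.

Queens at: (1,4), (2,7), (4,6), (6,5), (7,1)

(1,4) attacks row 3 at column 4 and diagonals 2, 6.
(2,7) attacks row 3 at column 7 and diagonals 6.
(4,6) attacks row 3 at column 6 and diagonals 5, 7.
(6,5) attacks row 3 at column 5 and diagonals 2.
(7,1) attacks row 3 at column 1 and diagonals 5.
Attacked columns: {1, 2, 4, 5, 6, 7}. Safe: {3}.

columns 3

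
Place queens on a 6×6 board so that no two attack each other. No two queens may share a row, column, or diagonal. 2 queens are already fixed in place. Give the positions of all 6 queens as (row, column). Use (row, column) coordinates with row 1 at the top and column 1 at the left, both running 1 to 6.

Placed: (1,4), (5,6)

(1,4) (2,1) (3,5) (4,2) (5,6) (6,3)

Row 2: attacked by (1,4)→{3,4,5}; (5,6)→{3,6}. Safe: 1, 2. Place at column 1.
Row 3: attacked by (1,4)→{2,4,6}; (2,1)→{1,2}; (5,6)→{4,6}. Safe: 3, 5. Place at column 5.
Row 4: attacked by (1,4)→{1,4}; (2,1)→{1,3}; (3,5)→{4,5,6}; (5,6)→{5,6}. Safe: 2. Place at column 2.
Row 6: attacked by (1,4)→{4}; (2,1)→{1,5}; (3,5)→{2,5}; (4,2)→{2,4}; (5,6)→{5,6}. Safe: 3. Place at column 3.
Columns [4, 1, 5, 2, 6, 3], r−c [-3, 1, -2, 2, -1, 3], r+c [5, 3, 8, 6, 11, 9] are all distinct, so no two queens attack.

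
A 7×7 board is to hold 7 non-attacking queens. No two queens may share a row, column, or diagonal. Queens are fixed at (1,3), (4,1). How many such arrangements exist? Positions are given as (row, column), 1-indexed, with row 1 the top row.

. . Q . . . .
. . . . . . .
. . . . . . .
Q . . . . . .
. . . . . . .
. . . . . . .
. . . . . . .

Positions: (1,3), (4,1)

1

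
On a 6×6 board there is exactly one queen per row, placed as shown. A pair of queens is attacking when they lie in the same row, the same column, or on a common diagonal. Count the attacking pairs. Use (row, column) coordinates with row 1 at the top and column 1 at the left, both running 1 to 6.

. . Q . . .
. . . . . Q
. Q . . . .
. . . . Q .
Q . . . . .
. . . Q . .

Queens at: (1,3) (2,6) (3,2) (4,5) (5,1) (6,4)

0

All columns are distinct and no two queens satisfy |Δrow| = |Δcol|, so no pair attacks.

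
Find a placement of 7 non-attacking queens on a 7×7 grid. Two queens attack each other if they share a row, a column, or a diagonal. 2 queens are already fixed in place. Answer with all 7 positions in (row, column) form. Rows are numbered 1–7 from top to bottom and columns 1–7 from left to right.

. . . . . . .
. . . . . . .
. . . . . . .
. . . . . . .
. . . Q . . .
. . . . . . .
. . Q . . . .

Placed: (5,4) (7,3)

(1,6) (2,2) (3,5) (4,1) (5,4) (6,7) (7,3)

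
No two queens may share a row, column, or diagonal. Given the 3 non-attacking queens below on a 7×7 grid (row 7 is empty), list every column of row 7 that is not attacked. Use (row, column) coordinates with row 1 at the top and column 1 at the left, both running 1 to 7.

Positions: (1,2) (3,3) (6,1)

columns 4, 5, 6

(1,2) attacks row 7 at column 2.
(3,3) attacks row 7 at column 3 and diagonals 7.
(6,1) attacks row 7 at column 1 and diagonals 2.
Attacked columns: {1, 2, 3, 7}. Safe: {4, 5, 6}.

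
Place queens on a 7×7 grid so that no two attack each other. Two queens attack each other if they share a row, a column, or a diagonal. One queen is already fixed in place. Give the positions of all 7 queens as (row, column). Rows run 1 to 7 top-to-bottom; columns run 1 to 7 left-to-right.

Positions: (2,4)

Row 1: attacked by (2,4)→{3,4,5}. Safe: 1, 2, 6, 7. Place at column 2.
Row 3: attacked by (1,2)→{2,4}; (2,4)→{3,4,5}. Safe: 1, 6, 7. Place at column 6.
Row 4: attacked by (1,2)→{2,5}; (2,4)→{2,4,6}; (3,6)→{5,6,7}. Safe: 1, 3. Place at column 1.
Row 5: attacked by (1,2)→{2,6}; (2,4)→{1,4,7}; (3,6)→{4,6}; (4,1)→{1,2}. Safe: 3, 5. Place at column 3.
Row 6: attacked by (1,2)→{2,7}; (2,4)→{4}; (3,6)→{3,6}; (4,1)→{1,3}; (5,3)→{2,3,4}. Safe: 5. Place at column 5.
Row 7: attacked by (1,2)→{2}; (2,4)→{4}; (3,6)→{2,6}; (4,1)→{1,4}; (5,3)→{1,3,5}; (6,5)→{4,5,6}. Safe: 7. Place at column 7.
Columns [2, 4, 6, 1, 3, 5, 7], r−c [-1, -2, -3, 3, 2, 1, 0], r+c [3, 6, 9, 5, 8, 11, 14] are all distinct, so no two queens attack.

(1,2) (2,4) (3,6) (4,1) (5,3) (6,5) (7,7)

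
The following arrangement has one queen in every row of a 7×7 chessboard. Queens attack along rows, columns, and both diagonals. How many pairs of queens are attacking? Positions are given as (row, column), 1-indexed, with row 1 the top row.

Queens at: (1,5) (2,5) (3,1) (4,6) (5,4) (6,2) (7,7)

Same column: (1,5)–(2,5) (column 5).
Total attacking pairs: 1.

1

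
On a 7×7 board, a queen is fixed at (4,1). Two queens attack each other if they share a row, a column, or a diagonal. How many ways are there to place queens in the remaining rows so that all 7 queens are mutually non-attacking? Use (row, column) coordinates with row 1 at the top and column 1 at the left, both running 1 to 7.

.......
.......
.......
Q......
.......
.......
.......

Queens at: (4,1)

6

Branch on row 1: col 2 → 2; col 3 → 1; col 5 → 0; col 6 → 2; col 7 → 1.
Sum: 2 + 1 + 0 + 2 + 1 = 6.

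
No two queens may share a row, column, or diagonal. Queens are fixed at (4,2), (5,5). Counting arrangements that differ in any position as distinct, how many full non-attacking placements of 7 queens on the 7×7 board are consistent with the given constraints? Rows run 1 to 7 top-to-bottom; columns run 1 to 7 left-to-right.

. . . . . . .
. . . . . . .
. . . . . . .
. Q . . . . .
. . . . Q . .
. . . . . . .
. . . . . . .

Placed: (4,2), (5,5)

Branch on row 1: col 3 → 1; col 4 → 0; col 6 → 0; col 7 → 1.
Sum: 1 + 0 + 0 + 1 = 2.

2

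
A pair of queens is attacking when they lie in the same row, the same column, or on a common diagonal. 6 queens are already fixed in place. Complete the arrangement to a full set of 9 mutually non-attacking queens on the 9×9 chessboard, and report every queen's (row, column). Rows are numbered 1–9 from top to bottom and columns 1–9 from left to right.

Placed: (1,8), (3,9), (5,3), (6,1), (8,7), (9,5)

(1,8) (2,2) (3,9) (4,6) (5,3) (6,1) (7,4) (8,7) (9,5)

Row 2: attacked by (1,8)→{7,8,9}; (3,9)→{8,9}; (5,3)→{3,6}; (6,1)→{1,5}; (8,7)→{1,7}; (9,5)→{5}. Safe: 2, 4. Place at column 2.
Row 4: attacked by (1,8)→{5,8}; (2,2)→{2,4}; (3,9)→{8,9}; (5,3)→{2,3,4}; (6,1)→{1,3}; (8,7)→{3,7}; (9,5)→{5}. Safe: 6. Place at column 6.
Row 7: attacked by (1,8)→{2,8}; (2,2)→{2,7}; (3,9)→{5,9}; (4,6)→{3,6,9}; (5,3)→{1,3,5}; (6,1)→{1,2}; (8,7)→{6,7,8}; (9,5)→{3,5,7}. Safe: 4. Place at column 4.
Columns [8, 2, 9, 6, 3, 1, 4, 7, 5], r−c [-7, 0, -6, -2, 2, 5, 3, 1, 4], r+c [9, 4, 12, 10, 8, 7, 11, 15, 14] are all distinct, so no two queens attack.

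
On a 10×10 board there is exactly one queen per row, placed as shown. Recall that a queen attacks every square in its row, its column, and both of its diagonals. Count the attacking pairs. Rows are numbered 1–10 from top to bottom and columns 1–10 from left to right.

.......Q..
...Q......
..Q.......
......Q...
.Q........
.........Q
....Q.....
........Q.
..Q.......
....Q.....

4

Same column: (3,3)–(9,3) (column 3); (7,5)–(10,5) (column 5).
Same diagonal: (2,4)–(3,3) (|2−3| = |4−3| = 1); (7,5)–(9,3) (|7−9| = |5−3| = 2).
Total attacking pairs: 4.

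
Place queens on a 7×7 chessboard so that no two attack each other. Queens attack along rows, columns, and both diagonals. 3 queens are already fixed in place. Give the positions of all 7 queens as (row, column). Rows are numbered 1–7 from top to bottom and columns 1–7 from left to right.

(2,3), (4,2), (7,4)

Row 1: attacked by (2,3)→{2,3,4}; (4,2)→{2,5}; (7,4)→{4}. Safe: 1, 6, 7. Place at column 7.
Row 3: attacked by (1,7)→{5,7}; (2,3)→{2,3,4}; (4,2)→{1,2,3}; (7,4)→{4}. Safe: 6. Place at column 6.
Row 5: attacked by (1,7)→{3,7}; (2,3)→{3,6}; (3,6)→{4,6}; (4,2)→{1,2,3}; (7,4)→{2,4,6}. Safe: 5. Place at column 5.
Row 6: attacked by (1,7)→{2,7}; (2,3)→{3,7}; (3,6)→{3,6}; (4,2)→{2,4}; (5,5)→{4,5,6}; (7,4)→{3,4,5}. Safe: 1. Place at column 1.
Columns [7, 3, 6, 2, 5, 1, 4], r−c [-6, -1, -3, 2, 0, 5, 3], r+c [8, 5, 9, 6, 10, 7, 11] are all distinct, so no two queens attack.

(1,7) (2,3) (3,6) (4,2) (5,5) (6,1) (7,4)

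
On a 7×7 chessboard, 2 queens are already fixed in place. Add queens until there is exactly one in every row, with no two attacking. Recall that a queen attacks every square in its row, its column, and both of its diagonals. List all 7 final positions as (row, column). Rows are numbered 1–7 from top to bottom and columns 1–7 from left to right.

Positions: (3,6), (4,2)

Row 1: attacked by (3,6)→{4,6}; (4,2)→{2,5}. Safe: 1, 3, 7. Place at column 7.
Row 2: attacked by (1,7)→{6,7}; (3,6)→{5,6,7}; (4,2)→{2,4}. Safe: 1, 3. Place at column 3.
Row 5: attacked by (1,7)→{3,7}; (2,3)→{3,6}; (3,6)→{4,6}; (4,2)→{1,2,3}. Safe: 5. Place at column 5.
Row 6: attacked by (1,7)→{2,7}; (2,3)→{3,7}; (3,6)→{3,6}; (4,2)→{2,4}; (5,5)→{4,5,6}. Safe: 1. Place at column 1.
Row 7: attacked by (1,7)→{1,7}; (2,3)→{3}; (3,6)→{2,6}; (4,2)→{2,5}; (5,5)→{3,5,7}; (6,1)→{1,2}. Safe: 4. Place at column 4.
Columns [7, 3, 6, 2, 5, 1, 4], r−c [-6, -1, -3, 2, 0, 5, 3], r+c [8, 5, 9, 6, 10, 7, 11] are all distinct, so no two queens attack.

(1,7) (2,3) (3,6) (4,2) (5,5) (6,1) (7,4)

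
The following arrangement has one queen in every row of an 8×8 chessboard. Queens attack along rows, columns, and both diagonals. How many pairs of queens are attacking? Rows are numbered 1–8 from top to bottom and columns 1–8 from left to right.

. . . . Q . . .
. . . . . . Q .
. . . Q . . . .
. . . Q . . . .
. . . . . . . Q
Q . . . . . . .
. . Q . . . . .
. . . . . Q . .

2

Same column: (3,4)–(4,4) (column 4).
Same diagonal: (3,4)–(6,1) (|3−6| = |4−1| = 3).
Total attacking pairs: 2.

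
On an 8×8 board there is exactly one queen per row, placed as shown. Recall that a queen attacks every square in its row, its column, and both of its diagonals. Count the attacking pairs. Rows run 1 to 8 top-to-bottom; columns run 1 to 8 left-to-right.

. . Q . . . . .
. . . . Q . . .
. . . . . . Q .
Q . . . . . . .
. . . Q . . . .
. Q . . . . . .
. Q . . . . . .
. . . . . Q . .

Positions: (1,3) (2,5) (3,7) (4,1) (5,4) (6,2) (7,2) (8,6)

Same column: (6,2)–(7,2) (column 2).
Same diagonal: (5,4)–(7,2) (|5−7| = |4−2| = 2).
Total attacking pairs: 2.

2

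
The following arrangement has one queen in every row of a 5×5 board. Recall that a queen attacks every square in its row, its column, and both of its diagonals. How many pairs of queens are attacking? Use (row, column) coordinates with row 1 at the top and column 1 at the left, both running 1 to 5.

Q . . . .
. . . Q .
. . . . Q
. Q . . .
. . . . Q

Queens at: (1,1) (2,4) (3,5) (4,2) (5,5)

4

Same column: (3,5)–(5,5) (column 5).
Same diagonal: (1,1)–(5,5) (|1−5| = |1−5| = 4); (2,4)–(3,5) (|2−3| = |4−5| = 1); (2,4)–(4,2) (|2−4| = |4−2| = 2).
Total attacking pairs: 4.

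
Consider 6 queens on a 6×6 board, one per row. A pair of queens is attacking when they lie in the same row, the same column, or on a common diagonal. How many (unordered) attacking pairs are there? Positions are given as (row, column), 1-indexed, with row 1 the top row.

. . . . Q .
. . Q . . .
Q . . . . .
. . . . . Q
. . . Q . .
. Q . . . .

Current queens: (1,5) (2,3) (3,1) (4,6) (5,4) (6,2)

0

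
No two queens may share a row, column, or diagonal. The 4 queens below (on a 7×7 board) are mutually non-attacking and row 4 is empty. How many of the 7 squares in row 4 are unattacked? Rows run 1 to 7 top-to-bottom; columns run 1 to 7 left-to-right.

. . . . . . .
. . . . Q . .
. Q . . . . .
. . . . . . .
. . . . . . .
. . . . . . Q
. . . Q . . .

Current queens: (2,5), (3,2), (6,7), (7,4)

(2,5) attacks row 4 at column 5 and diagonals 3, 7.
(3,2) attacks row 4 at column 2 and diagonals 1, 3.
(6,7) attacks row 4 at column 7 and diagonals 5.
(7,4) attacks row 4 at column 4 and diagonals 1, 7.
Attacked columns: {1, 2, 3, 4, 5, 7}. Safe: {6}.

1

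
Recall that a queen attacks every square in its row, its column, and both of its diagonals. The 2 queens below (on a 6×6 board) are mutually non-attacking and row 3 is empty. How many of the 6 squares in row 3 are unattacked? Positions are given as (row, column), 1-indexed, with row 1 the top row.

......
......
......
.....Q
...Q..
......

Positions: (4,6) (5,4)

2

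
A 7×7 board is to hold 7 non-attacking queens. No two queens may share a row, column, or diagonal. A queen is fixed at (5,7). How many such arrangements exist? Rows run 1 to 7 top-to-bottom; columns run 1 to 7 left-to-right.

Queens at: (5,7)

Branch on row 1: col 1 → 1; col 2 → 2; col 4 → 0; col 5 → 1; col 6 → 2.
Sum: 1 + 2 + 0 + 1 + 2 = 6.

6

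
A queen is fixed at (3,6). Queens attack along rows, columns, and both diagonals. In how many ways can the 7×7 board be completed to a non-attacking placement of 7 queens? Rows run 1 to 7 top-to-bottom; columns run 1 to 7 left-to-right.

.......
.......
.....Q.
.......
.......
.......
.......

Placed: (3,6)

6

Branch on row 1: col 1 → 0; col 2 → 1; col 3 → 2; col 5 → 2; col 7 → 1.
Sum: 0 + 1 + 2 + 2 + 1 = 6.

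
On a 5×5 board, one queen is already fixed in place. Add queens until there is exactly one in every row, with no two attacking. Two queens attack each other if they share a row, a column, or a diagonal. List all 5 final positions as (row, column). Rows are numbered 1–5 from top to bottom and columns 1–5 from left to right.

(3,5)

(1,1) (2,3) (3,5) (4,2) (5,4)

Row 1: attacked by (3,5)→{3,5}. Safe: 1, 2, 4. Place at column 1.
Row 2: attacked by (1,1)→{1,2}; (3,5)→{4,5}. Safe: 3. Place at column 3.
Row 4: attacked by (1,1)→{1,4}; (2,3)→{1,3,5}; (3,5)→{4,5}. Safe: 2. Place at column 2.
Row 5: attacked by (1,1)→{1,5}; (2,3)→{3}; (3,5)→{3,5}; (4,2)→{1,2,3}. Safe: 4. Place at column 4.
Columns [1, 3, 5, 2, 4], r−c [0, -1, -2, 2, 1], r+c [2, 5, 8, 6, 9] are all distinct, so no two queens attack.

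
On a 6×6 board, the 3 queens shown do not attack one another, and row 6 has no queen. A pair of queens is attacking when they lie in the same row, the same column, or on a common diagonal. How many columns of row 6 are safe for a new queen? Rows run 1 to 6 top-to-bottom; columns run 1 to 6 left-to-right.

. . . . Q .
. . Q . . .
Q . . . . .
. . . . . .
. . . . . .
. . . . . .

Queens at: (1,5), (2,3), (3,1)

2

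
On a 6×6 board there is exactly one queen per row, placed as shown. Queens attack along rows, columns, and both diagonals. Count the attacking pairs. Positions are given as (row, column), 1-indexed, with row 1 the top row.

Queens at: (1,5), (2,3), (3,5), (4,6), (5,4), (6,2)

3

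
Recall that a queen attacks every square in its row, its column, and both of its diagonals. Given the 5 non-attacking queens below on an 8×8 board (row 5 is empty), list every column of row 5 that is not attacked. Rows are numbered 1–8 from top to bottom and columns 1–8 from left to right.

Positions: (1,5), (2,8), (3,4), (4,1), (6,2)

columns 7

(1,5) attacks row 5 at column 5 and diagonals 1.
(2,8) attacks row 5 at column 8 and diagonals 5.
(3,4) attacks row 5 at column 4 and diagonals 2, 6.
(4,1) attacks row 5 at column 1 and diagonals 2.
(6,2) attacks row 5 at column 2 and diagonals 1, 3.
Attacked columns: {1, 2, 3, 4, 5, 6, 8}. Safe: {7}.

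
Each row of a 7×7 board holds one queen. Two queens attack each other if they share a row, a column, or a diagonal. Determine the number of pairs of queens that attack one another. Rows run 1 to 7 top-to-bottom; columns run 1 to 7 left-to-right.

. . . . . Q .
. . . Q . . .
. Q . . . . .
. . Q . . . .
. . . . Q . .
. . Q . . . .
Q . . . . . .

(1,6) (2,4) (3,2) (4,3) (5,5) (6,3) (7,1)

3

Same column: (4,3)–(6,3) (column 3).
Same diagonal: (1,6)–(4,3) (|1−4| = |6−3| = 3); (3,2)–(4,3) (|3−4| = |2−3| = 1).
Total attacking pairs: 3.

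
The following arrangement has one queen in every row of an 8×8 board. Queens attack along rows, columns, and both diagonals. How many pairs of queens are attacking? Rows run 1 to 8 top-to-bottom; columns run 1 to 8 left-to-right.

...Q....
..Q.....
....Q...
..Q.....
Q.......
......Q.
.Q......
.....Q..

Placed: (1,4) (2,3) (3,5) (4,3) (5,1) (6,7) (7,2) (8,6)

Same column: (2,3)–(4,3) (column 3).
Same diagonal: (1,4)–(2,3) (|1−2| = |4−3| = 1); (2,3)–(6,7) (|2−6| = |3−7| = 4).
Total attacking pairs: 3.

3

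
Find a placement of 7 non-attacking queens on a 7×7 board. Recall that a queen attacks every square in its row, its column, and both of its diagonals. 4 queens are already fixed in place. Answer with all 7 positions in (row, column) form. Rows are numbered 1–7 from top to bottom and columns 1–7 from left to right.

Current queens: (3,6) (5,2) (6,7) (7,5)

Row 1: attacked by (3,6)→{4,6}; (5,2)→{2,6}; (6,7)→{2,7}; (7,5)→{5}. Safe: 1, 3. Place at column 3.
Row 2: attacked by (1,3)→{2,3,4}; (3,6)→{5,6,7}; (5,2)→{2,5}; (6,7)→{3,7}; (7,5)→{5}. Safe: 1. Place at column 1.
Row 4: attacked by (1,3)→{3,6}; (2,1)→{1,3}; (3,6)→{5,6,7}; (5,2)→{1,2,3}; (6,7)→{5,7}; (7,5)→{2,5}. Safe: 4. Place at column 4.
Columns [3, 1, 6, 4, 2, 7, 5], r−c [-2, 1, -3, 0, 3, -1, 2], r+c [4, 3, 9, 8, 7, 13, 12] are all distinct, so no two queens attack.

(1,3) (2,1) (3,6) (4,4) (5,2) (6,7) (7,5)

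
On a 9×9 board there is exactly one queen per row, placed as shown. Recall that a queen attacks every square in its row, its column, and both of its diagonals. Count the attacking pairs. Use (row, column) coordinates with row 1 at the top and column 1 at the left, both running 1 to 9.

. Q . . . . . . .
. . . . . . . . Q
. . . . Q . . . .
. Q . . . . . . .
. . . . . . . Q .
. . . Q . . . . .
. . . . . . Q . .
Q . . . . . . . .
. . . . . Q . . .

Same column: (1,2)–(4,2) (column 2).
Same diagonal: (4,2)–(6,4) (|4−6| = |2−4| = 2).
Total attacking pairs: 2.

2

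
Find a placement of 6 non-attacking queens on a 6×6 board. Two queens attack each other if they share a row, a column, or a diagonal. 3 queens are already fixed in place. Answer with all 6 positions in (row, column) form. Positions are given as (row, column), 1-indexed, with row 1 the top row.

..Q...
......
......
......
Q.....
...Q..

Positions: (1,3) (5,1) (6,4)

Row 2: attacked by (1,3)→{2,3,4}; (5,1)→{1,4}; (6,4)→{4}. Safe: 5, 6. Place at column 6.
Row 3: attacked by (1,3)→{1,3,5}; (2,6)→{5,6}; (5,1)→{1,3}; (6,4)→{1,4}. Safe: 2. Place at column 2.
Row 4: attacked by (1,3)→{3,6}; (2,6)→{4,6}; (3,2)→{1,2,3}; (5,1)→{1,2}; (6,4)→{2,4,6}. Safe: 5. Place at column 5.
Columns [3, 6, 2, 5, 1, 4], r−c [-2, -4, 1, -1, 4, 2], r+c [4, 8, 5, 9, 6, 10] are all distinct, so no two queens attack.

(1,3) (2,6) (3,2) (4,5) (5,1) (6,4)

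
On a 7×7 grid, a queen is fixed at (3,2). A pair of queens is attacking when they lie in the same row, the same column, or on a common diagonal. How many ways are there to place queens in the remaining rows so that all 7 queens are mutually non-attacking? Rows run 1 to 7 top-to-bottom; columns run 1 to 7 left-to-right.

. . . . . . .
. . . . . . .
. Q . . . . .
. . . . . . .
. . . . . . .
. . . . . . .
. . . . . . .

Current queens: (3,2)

6

Branch on row 1: col 1 → 1; col 3 → 2; col 5 → 2; col 6 → 1; col 7 → 0.
Sum: 1 + 2 + 2 + 1 + 0 = 6.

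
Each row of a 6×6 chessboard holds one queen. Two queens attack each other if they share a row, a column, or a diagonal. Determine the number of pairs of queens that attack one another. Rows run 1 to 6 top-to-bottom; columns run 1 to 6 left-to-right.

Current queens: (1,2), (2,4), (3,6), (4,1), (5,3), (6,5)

0

All columns are distinct and no two queens satisfy |Δrow| = |Δcol|, so no pair attacks.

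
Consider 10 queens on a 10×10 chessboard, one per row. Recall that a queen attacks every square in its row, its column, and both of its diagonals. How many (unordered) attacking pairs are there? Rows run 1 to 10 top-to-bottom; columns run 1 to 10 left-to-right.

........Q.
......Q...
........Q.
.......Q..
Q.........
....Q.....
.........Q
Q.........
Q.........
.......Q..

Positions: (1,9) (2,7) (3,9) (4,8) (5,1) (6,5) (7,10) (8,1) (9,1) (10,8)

Same column: (1,9)–(3,9) (column 9); (4,8)–(10,8) (column 8); (5,1)–(8,1) (column 1); (5,1)–(9,1) (column 1); (8,1)–(9,1) (column 1).
Same diagonal: (1,9)–(9,1) (|1−9| = |9−1| = 8); (2,7)–(8,1) (|2−8| = |7−1| = 6); (3,9)–(4,8) (|3−4| = |9−8| = 1).
Total attacking pairs: 8.

8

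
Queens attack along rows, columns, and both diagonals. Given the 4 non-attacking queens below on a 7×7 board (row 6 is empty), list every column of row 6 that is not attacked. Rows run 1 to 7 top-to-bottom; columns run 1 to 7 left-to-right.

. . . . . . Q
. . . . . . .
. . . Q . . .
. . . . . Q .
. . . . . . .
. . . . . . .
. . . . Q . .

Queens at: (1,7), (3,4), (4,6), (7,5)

columns 3

(1,7) attacks row 6 at column 7 and diagonals 2.
(3,4) attacks row 6 at column 4 and diagonals 1, 7.
(4,6) attacks row 6 at column 6 and diagonals 4.
(7,5) attacks row 6 at column 5 and diagonals 4, 6.
Attacked columns: {1, 2, 4, 5, 6, 7}. Safe: {3}.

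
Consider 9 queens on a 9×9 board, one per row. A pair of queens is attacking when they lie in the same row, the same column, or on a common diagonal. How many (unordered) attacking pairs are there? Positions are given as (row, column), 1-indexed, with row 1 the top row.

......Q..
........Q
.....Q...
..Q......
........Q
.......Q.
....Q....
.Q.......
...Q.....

Same column: (2,9)–(5,9) (column 9).
Same diagonal: (5,9)–(6,8) (|5−6| = |9−8| = 1).
Total attacking pairs: 2.

2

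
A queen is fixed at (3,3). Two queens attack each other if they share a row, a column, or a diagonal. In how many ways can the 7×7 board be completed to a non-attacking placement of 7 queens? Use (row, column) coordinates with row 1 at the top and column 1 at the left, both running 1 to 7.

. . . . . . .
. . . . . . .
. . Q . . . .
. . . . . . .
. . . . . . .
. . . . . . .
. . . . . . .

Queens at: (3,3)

6

Branch on row 1: col 2 → 2; col 4 → 2; col 6 → 1; col 7 → 1.
Sum: 2 + 2 + 1 + 1 = 6.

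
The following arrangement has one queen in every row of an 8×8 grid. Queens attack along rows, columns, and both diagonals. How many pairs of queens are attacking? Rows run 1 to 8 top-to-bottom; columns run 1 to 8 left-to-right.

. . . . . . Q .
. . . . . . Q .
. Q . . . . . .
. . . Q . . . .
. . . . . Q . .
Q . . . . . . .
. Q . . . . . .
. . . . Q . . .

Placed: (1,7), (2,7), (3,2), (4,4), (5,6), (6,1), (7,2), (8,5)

5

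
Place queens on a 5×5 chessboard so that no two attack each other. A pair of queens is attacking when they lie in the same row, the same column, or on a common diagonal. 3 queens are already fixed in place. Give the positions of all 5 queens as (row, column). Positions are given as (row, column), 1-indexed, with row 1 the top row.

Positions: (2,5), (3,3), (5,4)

(1,2) (2,5) (3,3) (4,1) (5,4)

Row 1: attacked by (2,5)→{4,5}; (3,3)→{1,3,5}; (5,4)→{4}. Safe: 2. Place at column 2.
Row 4: attacked by (1,2)→{2,5}; (2,5)→{3,5}; (3,3)→{2,3,4}; (5,4)→{3,4,5}. Safe: 1. Place at column 1.
Columns [2, 5, 3, 1, 4], r−c [-1, -3, 0, 3, 1], r+c [3, 7, 6, 5, 9] are all distinct, so no two queens attack.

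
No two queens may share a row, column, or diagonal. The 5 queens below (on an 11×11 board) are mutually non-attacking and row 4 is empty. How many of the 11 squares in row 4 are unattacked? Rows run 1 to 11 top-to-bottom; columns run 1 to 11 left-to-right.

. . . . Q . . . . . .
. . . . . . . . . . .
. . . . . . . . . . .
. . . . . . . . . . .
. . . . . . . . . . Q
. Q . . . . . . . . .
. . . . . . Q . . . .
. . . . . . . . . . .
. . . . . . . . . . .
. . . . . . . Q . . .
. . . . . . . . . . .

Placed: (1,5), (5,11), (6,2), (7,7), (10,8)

4

(1,5) attacks row 4 at column 5 and diagonals 2, 8.
(5,11) attacks row 4 at column 11 and diagonals 10.
(6,2) attacks row 4 at column 2 and diagonals 4.
(7,7) attacks row 4 at column 7 and diagonals 4, 10.
(10,8) attacks row 4 at column 8 and diagonals 2.
Attacked columns: {2, 4, 5, 7, 8, 10, 11}. Safe: {1, 3, 6, 9}.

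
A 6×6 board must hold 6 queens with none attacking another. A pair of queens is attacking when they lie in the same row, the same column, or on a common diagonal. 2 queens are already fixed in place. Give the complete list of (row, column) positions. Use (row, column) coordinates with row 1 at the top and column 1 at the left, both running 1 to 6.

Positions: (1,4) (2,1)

(1,4) (2,1) (3,5) (4,2) (5,6) (6,3)

Row 3: attacked by (1,4)→{2,4,6}; (2,1)→{1,2}. Safe: 3, 5. Place at column 5.
Row 4: attacked by (1,4)→{1,4}; (2,1)→{1,3}; (3,5)→{4,5,6}. Safe: 2. Place at column 2.
Row 5: attacked by (1,4)→{4}; (2,1)→{1,4}; (3,5)→{3,5}; (4,2)→{1,2,3}. Safe: 6. Place at column 6.
Row 6: attacked by (1,4)→{4}; (2,1)→{1,5}; (3,5)→{2,5}; (4,2)→{2,4}; (5,6)→{5,6}. Safe: 3. Place at column 3.
Columns [4, 1, 5, 2, 6, 3], r−c [-3, 1, -2, 2, -1, 3], r+c [5, 3, 8, 6, 11, 9] are all distinct, so no two queens attack.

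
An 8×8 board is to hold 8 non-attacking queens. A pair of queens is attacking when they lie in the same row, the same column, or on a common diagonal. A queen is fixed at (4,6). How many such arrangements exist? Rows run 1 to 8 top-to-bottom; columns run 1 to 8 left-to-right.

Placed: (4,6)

12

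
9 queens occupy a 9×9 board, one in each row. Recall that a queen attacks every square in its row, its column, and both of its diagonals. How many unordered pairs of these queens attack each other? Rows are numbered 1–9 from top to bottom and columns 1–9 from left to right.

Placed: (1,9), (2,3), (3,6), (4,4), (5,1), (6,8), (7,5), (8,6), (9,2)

Same column: (3,6)–(8,6) (column 6).
Same diagonal: (6,8)–(8,6) (|6−8| = |8−6| = 2); (7,5)–(8,6) (|7−8| = |5−6| = 1).
Total attacking pairs: 3.

3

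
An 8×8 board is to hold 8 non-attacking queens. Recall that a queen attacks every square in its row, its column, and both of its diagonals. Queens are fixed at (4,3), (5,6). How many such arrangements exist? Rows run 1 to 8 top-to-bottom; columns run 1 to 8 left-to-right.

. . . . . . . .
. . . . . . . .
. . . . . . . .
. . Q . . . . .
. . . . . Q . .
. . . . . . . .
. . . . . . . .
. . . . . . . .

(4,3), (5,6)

Branch on row 1: col 1 → 0; col 4 → 3; col 5 → 0; col 7 → 0; col 8 → 1.
Sum: 0 + 3 + 0 + 0 + 1 = 4.

4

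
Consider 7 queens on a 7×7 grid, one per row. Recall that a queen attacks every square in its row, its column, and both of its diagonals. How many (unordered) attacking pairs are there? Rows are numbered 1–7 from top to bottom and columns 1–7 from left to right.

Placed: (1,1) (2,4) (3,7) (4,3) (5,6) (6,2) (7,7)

Same column: (3,7)–(7,7) (column 7).
Same diagonal: (1,1)–(7,7) (|1−7| = |1−7| = 6).
Total attacking pairs: 2.

2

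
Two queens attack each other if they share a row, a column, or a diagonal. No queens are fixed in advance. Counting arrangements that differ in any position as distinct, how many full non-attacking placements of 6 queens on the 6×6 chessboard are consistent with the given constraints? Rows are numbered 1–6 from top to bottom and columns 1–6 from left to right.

4

Branch on row 1: col 1 → 0; col 2 → 1; col 3 → 1; col 4 → 1; col 5 → 1; col 6 → 0.
Sum: 0 + 1 + 1 + 1 + 1 + 0 = 4.
(This is the classic 6-queens count.)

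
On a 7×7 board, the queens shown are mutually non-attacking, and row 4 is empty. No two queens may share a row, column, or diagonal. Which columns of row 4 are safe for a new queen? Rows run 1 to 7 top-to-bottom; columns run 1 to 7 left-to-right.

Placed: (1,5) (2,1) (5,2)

columns 4, 6, 7

(1,5) attacks row 4 at column 5 and diagonals 2.
(2,1) attacks row 4 at column 1 and diagonals 3.
(5,2) attacks row 4 at column 2 and diagonals 1, 3.
Attacked columns: {1, 2, 3, 5}. Safe: {4, 6, 7}.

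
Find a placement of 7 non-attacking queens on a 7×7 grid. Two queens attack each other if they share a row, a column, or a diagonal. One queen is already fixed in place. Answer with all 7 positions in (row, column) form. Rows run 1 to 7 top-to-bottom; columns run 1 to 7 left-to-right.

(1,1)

(1,1) (2,4) (3,7) (4,3) (5,6) (6,2) (7,5)

Row 2: attacked by (1,1)→{1,2}. Safe: 3, 4, 5, 6, 7. Place at column 4.
Row 3: attacked by (1,1)→{1,3}; (2,4)→{3,4,5}. Safe: 2, 6, 7. Place at column 7.
Row 4: attacked by (1,1)→{1,4}; (2,4)→{2,4,6}; (3,7)→{6,7}. Safe: 3, 5. Place at column 3.
Row 5: attacked by (1,1)→{1,5}; (2,4)→{1,4,7}; (3,7)→{5,7}; (4,3)→{2,3,4}. Safe: 6. Place at column 6.
Row 6: attacked by (1,1)→{1,6}; (2,4)→{4}; (3,7)→{4,7}; (4,3)→{1,3,5}; (5,6)→{5,6,7}. Safe: 2. Place at column 2.
Row 7: attacked by (1,1)→{1,7}; (2,4)→{4}; (3,7)→{3,7}; (4,3)→{3,6}; (5,6)→{4,6}; (6,2)→{1,2,3}. Safe: 5. Place at column 5.
Columns [1, 4, 7, 3, 6, 2, 5], r−c [0, -2, -4, 1, -1, 4, 2], r+c [2, 6, 10, 7, 11, 8, 12] are all distinct, so no two queens attack.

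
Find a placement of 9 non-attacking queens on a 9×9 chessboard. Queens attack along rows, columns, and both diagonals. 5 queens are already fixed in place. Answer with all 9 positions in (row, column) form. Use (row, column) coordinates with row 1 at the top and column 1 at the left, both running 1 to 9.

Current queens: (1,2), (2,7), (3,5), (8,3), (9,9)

(1,2) (2,7) (3,5) (4,8) (5,1) (6,4) (7,6) (8,3) (9,9)

Row 4: attacked by (1,2)→{2,5}; (2,7)→{5,7,9}; (3,5)→{4,5,6}; (8,3)→{3,7}; (9,9)→{4,9}. Safe: 1, 8. Place at column 8.
Row 5: attacked by (1,2)→{2,6}; (2,7)→{4,7}; (3,5)→{3,5,7}; (4,8)→{7,8,9}; (8,3)→{3,6}; (9,9)→{5,9}. Safe: 1. Place at column 1.
Row 6: attacked by (1,2)→{2,7}; (2,7)→{3,7}; (3,5)→{2,5,8}; (4,8)→{6,8}; (5,1)→{1,2}; (8,3)→{1,3,5}; (9,9)→{6,9}. Safe: 4. Place at column 4.
Row 7: attacked by (1,2)→{2,8}; (2,7)→{2,7}; (3,5)→{1,5,9}; (4,8)→{5,8}; (5,1)→{1,3}; (6,4)→{3,4,5}; (8,3)→{2,3,4}; (9,9)→{7,9}. Safe: 6. Place at column 6.
Columns [2, 7, 5, 8, 1, 4, 6, 3, 9], r−c [-1, -5, -2, -4, 4, 2, 1, 5, 0], r+c [3, 9, 8, 12, 6, 10, 13, 11, 18] are all distinct, so no two queens attack.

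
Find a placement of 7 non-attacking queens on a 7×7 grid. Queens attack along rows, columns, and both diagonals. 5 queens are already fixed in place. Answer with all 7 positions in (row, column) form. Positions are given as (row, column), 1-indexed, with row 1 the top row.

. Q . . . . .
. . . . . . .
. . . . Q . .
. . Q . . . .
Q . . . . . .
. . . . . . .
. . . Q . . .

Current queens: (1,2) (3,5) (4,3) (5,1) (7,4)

(1,2) (2,7) (3,5) (4,3) (5,1) (6,6) (7,4)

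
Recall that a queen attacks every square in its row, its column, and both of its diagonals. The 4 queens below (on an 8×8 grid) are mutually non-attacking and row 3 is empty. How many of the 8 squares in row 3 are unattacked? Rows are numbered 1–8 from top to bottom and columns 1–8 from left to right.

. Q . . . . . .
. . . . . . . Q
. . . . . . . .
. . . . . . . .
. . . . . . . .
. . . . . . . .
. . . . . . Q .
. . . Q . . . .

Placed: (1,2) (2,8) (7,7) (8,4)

(1,2) attacks row 3 at column 2 and diagonals 4.
(2,8) attacks row 3 at column 8 and diagonals 7.
(7,7) attacks row 3 at column 7 and diagonals 3.
(8,4) attacks row 3 at column 4.
Attacked columns: {2, 3, 4, 7, 8}. Safe: {1, 5, 6}.

3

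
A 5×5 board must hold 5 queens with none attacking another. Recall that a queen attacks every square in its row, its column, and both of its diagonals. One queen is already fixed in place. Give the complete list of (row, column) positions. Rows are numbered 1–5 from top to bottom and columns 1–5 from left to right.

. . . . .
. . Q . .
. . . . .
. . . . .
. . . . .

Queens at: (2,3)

(1,1) (2,3) (3,5) (4,2) (5,4)

Row 1: attacked by (2,3)→{2,3,4}. Safe: 1, 5. Place at column 1.
Row 3: attacked by (1,1)→{1,3}; (2,3)→{2,3,4}. Safe: 5. Place at column 5.
Row 4: attacked by (1,1)→{1,4}; (2,3)→{1,3,5}; (3,5)→{4,5}. Safe: 2. Place at column 2.
Row 5: attacked by (1,1)→{1,5}; (2,3)→{3}; (3,5)→{3,5}; (4,2)→{1,2,3}. Safe: 4. Place at column 4.
Columns [1, 3, 5, 2, 4], r−c [0, -1, -2, 2, 1], r+c [2, 5, 8, 6, 9] are all distinct, so no two queens attack.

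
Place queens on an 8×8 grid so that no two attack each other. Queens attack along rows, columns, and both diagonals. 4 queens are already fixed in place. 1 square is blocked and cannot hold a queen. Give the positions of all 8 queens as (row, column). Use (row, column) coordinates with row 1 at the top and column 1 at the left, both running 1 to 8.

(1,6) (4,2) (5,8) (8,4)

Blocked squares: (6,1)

Row 2: attacked by (1,6)→{5,6,7}; (4,2)→{2,4}; (5,8)→{5,8}; (8,4)→{4}. Safe: 1, 3. Place at column 1.
Row 3: attacked by (1,6)→{4,6,8}; (2,1)→{1,2}; (4,2)→{1,2,3}; (5,8)→{6,8}; (8,4)→{4}. Safe: 5, 7. Place at column 5.
Row 6: attacked by (1,6)→{1,6}; (2,1)→{1,5}; (3,5)→{2,5,8}; (4,2)→{2,4}; (5,8)→{7,8}; (8,4)→{2,4,6}. Blocked: 1. Safe: 3. Place at column 3.
Row 7: attacked by (1,6)→{6}; (2,1)→{1,6}; (3,5)→{1,5}; (4,2)→{2,5}; (5,8)→{6,8}; (6,3)→{2,3,4}; (8,4)→{3,4,5}. Safe: 7. Place at column 7.
Columns [6, 1, 5, 2, 8, 3, 7, 4], r−c [-5, 1, -2, 2, -3, 3, 0, 4], r+c [7, 3, 8, 6, 13, 9, 14, 12] are all distinct, so no two queens attack.

(1,6) (2,1) (3,5) (4,2) (5,8) (6,3) (7,7) (8,4)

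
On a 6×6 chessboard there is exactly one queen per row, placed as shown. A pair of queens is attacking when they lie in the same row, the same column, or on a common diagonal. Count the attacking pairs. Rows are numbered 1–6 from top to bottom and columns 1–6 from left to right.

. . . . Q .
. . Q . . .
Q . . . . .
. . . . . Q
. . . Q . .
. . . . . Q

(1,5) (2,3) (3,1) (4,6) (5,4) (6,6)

1

Same column: (4,6)–(6,6) (column 6).
Total attacking pairs: 1.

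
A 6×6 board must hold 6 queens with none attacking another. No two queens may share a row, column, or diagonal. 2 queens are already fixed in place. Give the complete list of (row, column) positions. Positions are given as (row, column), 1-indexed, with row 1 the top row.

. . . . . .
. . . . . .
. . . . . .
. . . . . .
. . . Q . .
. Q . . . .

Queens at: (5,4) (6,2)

Row 1: attacked by (5,4)→{4}; (6,2)→{2}. Safe: 1, 3, 5, 6. Place at column 5.
Row 2: attacked by (1,5)→{4,5,6}; (5,4)→{1,4}; (6,2)→{2,6}. Safe: 3. Place at column 3.
Row 3: attacked by (1,5)→{3,5}; (2,3)→{2,3,4}; (5,4)→{2,4,6}; (6,2)→{2,5}. Safe: 1. Place at column 1.
Row 4: attacked by (1,5)→{2,5}; (2,3)→{1,3,5}; (3,1)→{1,2}; (5,4)→{3,4,5}; (6,2)→{2,4}. Safe: 6. Place at column 6.
Columns [5, 3, 1, 6, 4, 2], r−c [-4, -1, 2, -2, 1, 4], r+c [6, 5, 4, 10, 9, 8] are all distinct, so no two queens attack.

(1,5) (2,3) (3,1) (4,6) (5,4) (6,2)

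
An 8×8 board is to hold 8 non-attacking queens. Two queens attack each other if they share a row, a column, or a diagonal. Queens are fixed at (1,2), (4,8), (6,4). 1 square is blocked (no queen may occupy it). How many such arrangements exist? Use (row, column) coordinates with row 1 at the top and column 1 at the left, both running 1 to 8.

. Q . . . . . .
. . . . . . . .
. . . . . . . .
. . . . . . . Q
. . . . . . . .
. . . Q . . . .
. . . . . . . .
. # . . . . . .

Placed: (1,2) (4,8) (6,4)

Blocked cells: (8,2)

Branch on row 2: col 5 → 0; col 7 → 1.
Sum: 0 + 1 = 1.

1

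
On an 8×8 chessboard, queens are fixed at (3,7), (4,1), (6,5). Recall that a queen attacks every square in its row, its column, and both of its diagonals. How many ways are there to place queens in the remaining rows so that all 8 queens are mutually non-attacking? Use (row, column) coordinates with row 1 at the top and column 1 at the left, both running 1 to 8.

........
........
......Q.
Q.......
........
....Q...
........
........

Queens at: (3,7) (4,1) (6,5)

Branch on row 1: col 2 → 0; col 3 → 0; col 6 → 2; col 8 → 0.
Sum: 0 + 0 + 2 + 0 = 2.

2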